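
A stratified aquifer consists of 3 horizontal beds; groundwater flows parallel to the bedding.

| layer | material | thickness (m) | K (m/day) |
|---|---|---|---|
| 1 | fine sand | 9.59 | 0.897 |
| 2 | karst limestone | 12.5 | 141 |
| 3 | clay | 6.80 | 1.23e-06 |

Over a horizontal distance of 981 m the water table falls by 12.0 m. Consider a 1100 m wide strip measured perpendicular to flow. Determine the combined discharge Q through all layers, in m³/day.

23800

Flow is parallel to layering, so each bed carries its own Darcy discharge and the transmissivities add.
Σ(K_i·b_i) = 0.897×9.59 + 141×12.5 + 1.23e-06×6.80 = 1771 m²/day.
Hydraulic gradient i = Δh / L = 12.0 / 981 = 0.01223.
Q = Σ(K_i·b_i) · W · i = 1771 × 1100 × 0.01223 = 23831 m³/day.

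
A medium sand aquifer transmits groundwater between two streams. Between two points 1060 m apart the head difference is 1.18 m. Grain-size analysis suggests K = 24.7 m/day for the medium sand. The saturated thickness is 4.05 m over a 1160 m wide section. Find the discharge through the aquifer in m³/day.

Cross-sectional area A = 1160 × 4.05 = 4698 m².
Hydraulic gradient i = Δh / L = 1.18 / 1060 = 0.001113.
Darcy's law: Q = K · A · i = 24.70 × 4698 × 0.001113 = 129.2 m³/day.

129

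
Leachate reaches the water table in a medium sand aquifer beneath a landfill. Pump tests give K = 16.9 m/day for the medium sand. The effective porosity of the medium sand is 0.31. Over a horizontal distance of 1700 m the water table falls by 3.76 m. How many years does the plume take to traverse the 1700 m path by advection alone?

38.6

Hydraulic gradient i = Δh / L = 3.76 / 1700 = 0.002212.
Darcy flux q = K · i = 16.90 × 0.002212 = 0.03738 m/day.
Seepage velocity v = q / n_e = 0.03738 / 0.31 = 0.1206 m/day.
Travel time t = L / v = 1700 / 0.1206 = 14099 days = 38.60 years.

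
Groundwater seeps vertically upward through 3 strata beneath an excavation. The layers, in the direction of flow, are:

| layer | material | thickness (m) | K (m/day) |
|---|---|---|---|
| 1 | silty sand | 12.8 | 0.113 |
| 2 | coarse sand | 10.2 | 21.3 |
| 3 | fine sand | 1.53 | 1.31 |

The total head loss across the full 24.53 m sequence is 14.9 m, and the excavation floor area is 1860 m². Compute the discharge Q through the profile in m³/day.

Flow is perpendicular to layering, so the layers act in series and the equivalent K is the thickness-weighted harmonic mean.
Total thickness L = 12.8 + 10.2 + 1.53 = 24.53 m.
Σ(b_i/K_i) = 12.8/0.113 + 10.2/21.3 + 1.53/1.31 = 114.9 d.
K_eq = L / Σ(b_i/K_i) = 24.53 / 114.9 = 0.2135 m/day.
Q = K_eq · A · (Δh/L) = 0.2135 × 1860 × (14.9/24.53) = 241.2 m³/day.

241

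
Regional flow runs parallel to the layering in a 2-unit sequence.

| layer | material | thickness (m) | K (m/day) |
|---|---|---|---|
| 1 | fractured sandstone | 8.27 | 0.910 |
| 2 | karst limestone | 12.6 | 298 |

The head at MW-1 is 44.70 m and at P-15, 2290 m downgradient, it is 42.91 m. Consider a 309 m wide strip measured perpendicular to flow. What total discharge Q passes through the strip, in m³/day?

909

Flow is parallel to layering, so each bed carries its own Darcy discharge and the transmissivities add.
Σ(K_i·b_i) = 0.910×8.27 + 298×12.6 = 3762 m²/day.
Hydraulic gradient i = (44.70 − 42.91) / 2290 = 1.79 / 2290 = 0.0007817.
Q = Σ(K_i·b_i) · W · i = 3762 × 309 × 0.0007817 = 908.7 m³/day.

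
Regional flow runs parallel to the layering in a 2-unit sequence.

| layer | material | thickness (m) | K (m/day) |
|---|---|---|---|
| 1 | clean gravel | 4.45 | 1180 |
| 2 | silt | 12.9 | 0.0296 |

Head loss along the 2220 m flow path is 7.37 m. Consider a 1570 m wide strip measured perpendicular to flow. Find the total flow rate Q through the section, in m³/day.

Flow is parallel to layering, so each bed carries its own Darcy discharge and the transmissivities add.
Σ(K_i·b_i) = 1180×4.45 + 0.0296×12.9 = 5251 m²/day.
Hydraulic gradient i = Δh / L = 7.37 / 2220 = 0.003320.
Q = Σ(K_i·b_i) · W · i = 5251 × 1570 × 0.003320 = 27371 m³/day.

27400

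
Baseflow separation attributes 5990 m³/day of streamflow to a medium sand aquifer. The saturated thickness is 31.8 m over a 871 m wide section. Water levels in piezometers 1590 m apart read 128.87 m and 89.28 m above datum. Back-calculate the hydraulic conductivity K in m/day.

8.69

Cross-sectional area A = 871 × 31.8 = 27698 m².
Hydraulic gradient i = (128.87 − 89.28) / 1590 = 39.59 / 1590 = 0.02490.
From Q = K·A·i, K = Q / (A·i) = 5990 / (27698 × 0.02490) = 8.685 m/day.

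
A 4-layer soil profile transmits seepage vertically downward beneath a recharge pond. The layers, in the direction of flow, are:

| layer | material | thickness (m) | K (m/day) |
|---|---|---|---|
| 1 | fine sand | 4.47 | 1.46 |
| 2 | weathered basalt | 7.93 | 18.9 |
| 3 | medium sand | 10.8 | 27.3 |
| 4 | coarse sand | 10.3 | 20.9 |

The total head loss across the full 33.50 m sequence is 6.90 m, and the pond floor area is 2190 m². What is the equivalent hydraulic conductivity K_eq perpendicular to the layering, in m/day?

Flow is perpendicular to layering, so the layers act in series and the equivalent K is the thickness-weighted harmonic mean.
Total thickness L = 4.47 + 7.93 + 10.8 + 10.3 = 33.50 m.
Σ(b_i/K_i) = 4.47/1.46 + 7.93/18.9 + 10.8/27.3 + 10.3/20.9 = 4.370 d.
K_eq = L / Σ(b_i/K_i) = 33.50 / 4.370 = 7.667 m/day.

7.67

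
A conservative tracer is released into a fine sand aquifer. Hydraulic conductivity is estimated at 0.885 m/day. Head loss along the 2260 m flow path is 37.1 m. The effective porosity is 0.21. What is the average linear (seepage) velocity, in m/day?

Hydraulic gradient i = Δh / L = 37.1 / 2260 = 0.01642.
Darcy flux q = K · i = 0.8850 × 0.01642 = 0.01453 m/day.
Seepage velocity v = q / n_e = 0.01453 / 0.21 = 0.06918 m/day.

0.0692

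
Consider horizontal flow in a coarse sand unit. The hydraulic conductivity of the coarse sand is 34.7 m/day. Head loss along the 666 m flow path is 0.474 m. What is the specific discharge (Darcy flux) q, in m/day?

0.0247

Hydraulic gradient i = Δh / L = 0.474 / 666 = 0.0007117.
Specific discharge q = K · i = 34.70 × 0.0007117 = 0.02470 m/day.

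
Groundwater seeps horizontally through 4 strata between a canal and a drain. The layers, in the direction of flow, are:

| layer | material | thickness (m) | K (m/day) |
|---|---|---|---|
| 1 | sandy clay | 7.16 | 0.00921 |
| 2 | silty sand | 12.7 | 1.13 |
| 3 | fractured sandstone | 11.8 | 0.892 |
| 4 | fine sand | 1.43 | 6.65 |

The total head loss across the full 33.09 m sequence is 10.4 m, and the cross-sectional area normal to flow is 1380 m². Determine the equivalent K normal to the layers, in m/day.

0.0413

Flow is perpendicular to layering, so the layers act in series and the equivalent K is the thickness-weighted harmonic mean.
Total thickness L = 7.16 + 12.7 + 11.8 + 1.43 = 33.09 m.
Σ(b_i/K_i) = 7.16/0.00921 + 12.7/1.13 + 11.8/0.892 + 1.43/6.65 = 802.1 d.
K_eq = L / Σ(b_i/K_i) = 33.09 / 802.1 = 0.04125 m/day.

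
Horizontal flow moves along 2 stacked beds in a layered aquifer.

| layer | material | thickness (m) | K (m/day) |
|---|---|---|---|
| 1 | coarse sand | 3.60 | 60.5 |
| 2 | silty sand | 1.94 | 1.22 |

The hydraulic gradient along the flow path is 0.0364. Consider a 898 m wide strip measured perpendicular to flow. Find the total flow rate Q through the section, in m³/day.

7200

Flow is parallel to layering, so each bed carries its own Darcy discharge and the transmissivities add.
Σ(K_i·b_i) = 60.5×3.60 + 1.22×1.94 = 220.2 m²/day.
Hydraulic gradient i = 0.0364.
Q = Σ(K_i·b_i) · W · i = 220.2 × 898 × 0.03640 = 7197 m³/day.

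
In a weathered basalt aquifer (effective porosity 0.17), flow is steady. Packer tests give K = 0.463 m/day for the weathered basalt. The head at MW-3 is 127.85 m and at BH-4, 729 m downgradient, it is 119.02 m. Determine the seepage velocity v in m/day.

Hydraulic gradient i = (127.85 − 119.02) / 729 = 8.83 / 729 = 0.01211.
Darcy flux q = K · i = 0.4630 × 0.01211 = 0.005608 m/day.
Seepage velocity v = q / n_e = 0.005608 / 0.17 = 0.03299 m/day.

0.0330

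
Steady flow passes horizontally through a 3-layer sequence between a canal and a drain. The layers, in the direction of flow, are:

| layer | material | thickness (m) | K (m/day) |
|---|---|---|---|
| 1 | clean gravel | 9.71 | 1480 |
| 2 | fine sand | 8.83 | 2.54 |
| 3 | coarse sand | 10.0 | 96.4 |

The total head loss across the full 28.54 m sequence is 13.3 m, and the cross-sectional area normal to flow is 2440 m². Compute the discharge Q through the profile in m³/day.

9050

Flow is perpendicular to layering, so the layers act in series and the equivalent K is the thickness-weighted harmonic mean.
Total thickness L = 9.71 + 8.83 + 10.0 = 28.54 m.
Σ(b_i/K_i) = 9.71/1480 + 8.83/2.54 + 10.0/96.4 = 3.587 d.
K_eq = L / Σ(b_i/K_i) = 28.54 / 3.587 = 7.957 m/day.
Q = K_eq · A · (Δh/L) = 7.957 × 2440 × (13.3/28.54) = 9048 m³/day.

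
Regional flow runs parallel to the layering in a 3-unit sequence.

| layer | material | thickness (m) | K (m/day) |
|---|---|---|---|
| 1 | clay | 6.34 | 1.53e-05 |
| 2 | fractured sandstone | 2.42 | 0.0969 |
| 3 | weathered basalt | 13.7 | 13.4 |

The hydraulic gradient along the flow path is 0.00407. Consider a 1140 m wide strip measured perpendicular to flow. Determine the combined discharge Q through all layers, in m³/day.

Flow is parallel to layering, so each bed carries its own Darcy discharge and the transmissivities add.
Σ(K_i·b_i) = 1.53e-05×6.34 + 0.0969×2.42 + 13.4×13.7 = 183.8 m²/day.
Hydraulic gradient i = 0.00407.
Q = Σ(K_i·b_i) · W · i = 183.8 × 1140 × 0.004070 = 852.9 m³/day.

853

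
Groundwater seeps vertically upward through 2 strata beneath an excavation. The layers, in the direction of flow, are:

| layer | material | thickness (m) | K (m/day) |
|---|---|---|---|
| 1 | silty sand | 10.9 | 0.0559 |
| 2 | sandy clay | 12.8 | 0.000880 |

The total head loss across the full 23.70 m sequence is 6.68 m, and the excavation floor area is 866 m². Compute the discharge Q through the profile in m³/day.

Flow is perpendicular to layering, so the layers act in series and the equivalent K is the thickness-weighted harmonic mean.
Total thickness L = 10.9 + 12.8 = 23.70 m.
Σ(b_i/K_i) = 10.9/0.0559 + 12.8/0.000880 = 14740 d.
K_eq = L / Σ(b_i/K_i) = 23.70 / 14740 = 0.001608 m/day.
Q = K_eq · A · (Δh/L) = 0.001608 × 866 × (6.68/23.70) = 0.3924 m³/day.

0.392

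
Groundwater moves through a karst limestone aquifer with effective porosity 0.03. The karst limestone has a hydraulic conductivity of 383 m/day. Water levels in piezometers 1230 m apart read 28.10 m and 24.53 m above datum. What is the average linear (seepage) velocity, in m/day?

Hydraulic gradient i = (28.10 − 24.53) / 1230 = 3.57 / 1230 = 0.002902.
Darcy flux q = K · i = 383.0 × 0.002902 = 1.112 m/day.
Seepage velocity v = q / n_e = 1.112 / 0.03 = 37.05 m/day.

37.1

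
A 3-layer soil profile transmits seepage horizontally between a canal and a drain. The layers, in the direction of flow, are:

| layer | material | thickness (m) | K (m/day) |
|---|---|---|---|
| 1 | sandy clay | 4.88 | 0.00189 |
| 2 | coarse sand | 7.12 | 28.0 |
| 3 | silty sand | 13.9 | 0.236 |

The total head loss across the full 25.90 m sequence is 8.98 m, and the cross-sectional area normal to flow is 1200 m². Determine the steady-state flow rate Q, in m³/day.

4.08

Flow is perpendicular to layering, so the layers act in series and the equivalent K is the thickness-weighted harmonic mean.
Total thickness L = 4.88 + 7.12 + 13.9 = 25.90 m.
Σ(b_i/K_i) = 4.88/0.00189 + 7.12/28.0 + 13.9/0.236 = 2641 d.
K_eq = L / Σ(b_i/K_i) = 25.90 / 2641 = 0.009806 m/day.
Q = K_eq · A · (Δh/L) = 0.009806 × 1200 × (8.98/25.90) = 4.080 m³/day.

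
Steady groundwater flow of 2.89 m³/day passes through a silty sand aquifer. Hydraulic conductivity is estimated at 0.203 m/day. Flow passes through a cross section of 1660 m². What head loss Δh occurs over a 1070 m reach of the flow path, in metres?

9.18

From Q = K·A·i, i = Q / (K·A) = 2.89 / (0.2030 × 1660) = 0.008576.
Head loss Δh = i · L = 0.008576 × 1070 = 9.177 m.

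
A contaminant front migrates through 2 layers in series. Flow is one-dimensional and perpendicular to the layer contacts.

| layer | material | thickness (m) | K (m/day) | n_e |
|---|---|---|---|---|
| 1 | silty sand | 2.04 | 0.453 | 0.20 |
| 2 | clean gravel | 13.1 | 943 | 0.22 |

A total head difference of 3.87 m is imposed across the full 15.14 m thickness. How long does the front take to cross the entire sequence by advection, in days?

With flow normal to the layers, continuity requires the same specific discharge q through every layer.
Σ(b_i/K_i) = 2.04/0.453 + 13.1/943 = 4.517 d.
q = Δh / Σ(b_i/K_i) = 3.87 / 4.517 = 0.8567 m/day.
In each layer the seepage velocity is v_i = q/n_i, so the layer transit time is t_i = b_i·n_i / q:
  layer 1 (silty sand): t_1 = 2.04 × 0.20 / 0.8567 = 0.4762 d
  layer 2 (clean gravel): t_2 = 13.1 × 0.22 / 0.8567 = 3.364 d
Total t = Σ t_i = 3.840 days.

3.84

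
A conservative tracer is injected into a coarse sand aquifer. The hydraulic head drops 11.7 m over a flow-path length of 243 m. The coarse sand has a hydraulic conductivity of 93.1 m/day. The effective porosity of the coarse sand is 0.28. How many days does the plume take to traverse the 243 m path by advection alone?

15.2

Hydraulic gradient i = Δh / L = 11.7 / 243 = 0.04815.
Darcy flux q = K · i = 93.10 × 0.04815 = 4.483 m/day.
Seepage velocity v = q / n_e = 4.483 / 0.28 = 16.01 m/day.
Travel time t = L / v = 243 / 16.01 = 15.18 days.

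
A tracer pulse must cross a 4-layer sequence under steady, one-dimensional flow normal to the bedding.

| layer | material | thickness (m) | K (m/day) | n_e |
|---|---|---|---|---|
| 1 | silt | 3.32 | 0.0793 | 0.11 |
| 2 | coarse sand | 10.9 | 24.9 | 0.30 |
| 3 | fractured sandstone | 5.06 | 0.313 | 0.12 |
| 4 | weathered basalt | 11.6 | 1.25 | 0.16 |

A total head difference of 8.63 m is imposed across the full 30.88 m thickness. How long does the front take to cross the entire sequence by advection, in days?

With flow normal to the layers, continuity requires the same specific discharge q through every layer.
Σ(b_i/K_i) = 3.32/0.0793 + 10.9/24.9 + 5.06/0.313 + 11.6/1.25 = 67.75 d.
q = Δh / Σ(b_i/K_i) = 8.63 / 67.75 = 0.1274 m/day.
In each layer the seepage velocity is v_i = q/n_i, so the layer transit time is t_i = b_i·n_i / q:
  layer 1 (silt): t_1 = 3.32 × 0.11 / 0.1274 = 2.867 d
  layer 2 (coarse sand): t_2 = 10.9 × 0.30 / 0.1274 = 25.67 d
  layer 3 (fractured sandstone): t_3 = 5.06 × 0.12 / 0.1274 = 4.767 d
  layer 4 (weathered basalt): t_4 = 11.6 × 0.16 / 0.1274 = 14.57 d
Total t = Σ t_i = 47.88 days.

47.9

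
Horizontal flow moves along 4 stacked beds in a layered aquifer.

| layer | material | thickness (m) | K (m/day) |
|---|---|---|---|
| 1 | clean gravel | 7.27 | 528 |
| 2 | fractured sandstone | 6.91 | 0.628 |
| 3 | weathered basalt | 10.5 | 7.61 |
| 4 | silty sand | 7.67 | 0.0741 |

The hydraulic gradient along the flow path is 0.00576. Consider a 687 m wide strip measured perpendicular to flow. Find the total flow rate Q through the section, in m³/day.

Flow is parallel to layering, so each bed carries its own Darcy discharge and the transmissivities add.
Σ(K_i·b_i) = 528×7.27 + 0.628×6.91 + 7.61×10.5 + 0.0741×7.67 = 3923 m²/day.
Hydraulic gradient i = 0.00576.
Q = Σ(K_i·b_i) · W · i = 3923 × 687 × 0.005760 = 15525 m³/day.

15500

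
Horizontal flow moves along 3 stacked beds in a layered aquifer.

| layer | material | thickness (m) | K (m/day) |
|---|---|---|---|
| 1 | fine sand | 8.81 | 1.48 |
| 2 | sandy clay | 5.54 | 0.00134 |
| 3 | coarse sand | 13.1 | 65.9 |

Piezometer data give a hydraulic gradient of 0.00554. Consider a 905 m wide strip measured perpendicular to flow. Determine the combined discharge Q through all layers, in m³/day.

Flow is parallel to layering, so each bed carries its own Darcy discharge and the transmissivities add.
Σ(K_i·b_i) = 1.48×8.81 + 0.00134×5.54 + 65.9×13.1 = 876.3 m²/day.
Hydraulic gradient i = 0.00554.
Q = Σ(K_i·b_i) · W · i = 876.3 × 905 × 0.005540 = 4394 m³/day.

4390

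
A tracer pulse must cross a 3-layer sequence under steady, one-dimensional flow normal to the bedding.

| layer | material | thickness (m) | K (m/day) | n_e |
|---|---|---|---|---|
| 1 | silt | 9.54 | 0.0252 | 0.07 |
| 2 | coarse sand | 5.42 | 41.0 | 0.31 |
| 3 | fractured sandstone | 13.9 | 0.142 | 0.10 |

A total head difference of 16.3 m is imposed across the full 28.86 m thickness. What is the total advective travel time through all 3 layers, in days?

With flow normal to the layers, continuity requires the same specific discharge q through every layer.
Σ(b_i/K_i) = 9.54/0.0252 + 5.42/41.0 + 13.9/0.142 = 476.6 d.
q = Δh / Σ(b_i/K_i) = 16.3 / 476.6 = 0.03420 m/day.
In each layer the seepage velocity is v_i = q/n_i, so the layer transit time is t_i = b_i·n_i / q:
  layer 1 (silt): t_1 = 9.54 × 0.07 / 0.03420 = 19.53 d
  layer 2 (coarse sand): t_2 = 5.42 × 0.31 / 0.03420 = 49.13 d
  layer 3 (fractured sandstone): t_3 = 13.9 × 0.10 / 0.03420 = 40.64 d
Total t = Σ t_i = 109.3 days.

109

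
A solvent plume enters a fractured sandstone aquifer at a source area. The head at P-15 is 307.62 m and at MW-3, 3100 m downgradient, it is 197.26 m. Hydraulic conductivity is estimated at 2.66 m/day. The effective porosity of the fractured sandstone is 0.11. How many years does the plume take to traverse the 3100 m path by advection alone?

9.86

Hydraulic gradient i = (307.62 − 197.26) / 3100 = 110.36 / 3100 = 0.03560.
Darcy flux q = K · i = 2.660 × 0.03560 = 0.09470 m/day.
Seepage velocity v = q / n_e = 0.09470 / 0.11 = 0.8609 m/day.
Travel time t = L / v = 3100 / 0.8609 = 3601 days = 9.859 years.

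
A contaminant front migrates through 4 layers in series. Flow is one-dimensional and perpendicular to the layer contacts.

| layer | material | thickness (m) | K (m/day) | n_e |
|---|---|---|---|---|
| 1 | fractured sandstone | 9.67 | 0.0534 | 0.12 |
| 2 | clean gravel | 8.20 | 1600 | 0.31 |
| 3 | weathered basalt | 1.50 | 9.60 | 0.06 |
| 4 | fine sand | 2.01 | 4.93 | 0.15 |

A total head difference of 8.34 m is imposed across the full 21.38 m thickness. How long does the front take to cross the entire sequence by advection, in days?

89.2

With flow normal to the layers, continuity requires the same specific discharge q through every layer.
Σ(b_i/K_i) = 9.67/0.0534 + 8.20/1600 + 1.50/9.60 + 2.01/4.93 = 181.7 d.
q = Δh / Σ(b_i/K_i) = 8.34 / 181.7 = 0.04591 m/day.
In each layer the seepage velocity is v_i = q/n_i, so the layer transit time is t_i = b_i·n_i / q:
  layer 1 (fractured sandstone): t_1 = 9.67 × 0.12 / 0.04591 = 25.27 d
  layer 2 (clean gravel): t_2 = 8.20 × 0.31 / 0.04591 = 55.37 d
  layer 3 (weathered basalt): t_3 = 1.50 × 0.06 / 0.04591 = 1.960 d
  layer 4 (fine sand): t_4 = 2.01 × 0.15 / 0.04591 = 6.567 d
Total t = Σ t_i = 89.17 days.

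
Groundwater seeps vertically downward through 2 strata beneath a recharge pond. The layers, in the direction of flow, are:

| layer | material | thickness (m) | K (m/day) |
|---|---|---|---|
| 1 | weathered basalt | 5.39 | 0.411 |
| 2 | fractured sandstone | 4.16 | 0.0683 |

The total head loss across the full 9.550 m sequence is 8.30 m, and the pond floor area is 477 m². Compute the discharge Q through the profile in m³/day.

53.5

Flow is perpendicular to layering, so the layers act in series and the equivalent K is the thickness-weighted harmonic mean.
Total thickness L = 5.39 + 4.16 = 9.550 m.
Σ(b_i/K_i) = 5.39/0.411 + 4.16/0.0683 = 74.02 d.
K_eq = L / Σ(b_i/K_i) = 9.550 / 74.02 = 0.1290 m/day.
Q = K_eq · A · (Δh/L) = 0.1290 × 477 × (8.30/9.550) = 53.49 m³/day.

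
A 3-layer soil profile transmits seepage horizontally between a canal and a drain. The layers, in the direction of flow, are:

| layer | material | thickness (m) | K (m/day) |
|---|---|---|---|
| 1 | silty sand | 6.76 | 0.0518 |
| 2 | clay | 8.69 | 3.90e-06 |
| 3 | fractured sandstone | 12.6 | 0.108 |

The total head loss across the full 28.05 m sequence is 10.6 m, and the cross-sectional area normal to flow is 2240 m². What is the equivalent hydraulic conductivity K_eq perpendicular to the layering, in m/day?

Flow is perpendicular to layering, so the layers act in series and the equivalent K is the thickness-weighted harmonic mean.
Total thickness L = 6.76 + 8.69 + 12.6 = 28.05 m.
Σ(b_i/K_i) = 6.76/0.0518 + 8.69/3.90e-06 + 12.6/0.108 = 2.228e+06 d.
K_eq = L / Σ(b_i/K_i) = 28.05 / 2.228e+06 = 1.259e-05 m/day.

1.26e-05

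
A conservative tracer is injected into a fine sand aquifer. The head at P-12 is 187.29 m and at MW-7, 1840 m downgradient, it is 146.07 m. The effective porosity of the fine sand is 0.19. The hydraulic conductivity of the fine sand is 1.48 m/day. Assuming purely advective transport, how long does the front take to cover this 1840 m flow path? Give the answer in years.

28.9

Hydraulic gradient i = (187.29 − 146.07) / 1840 = 41.22 / 1840 = 0.02240.
Darcy flux q = K · i = 1.480 × 0.02240 = 0.03316 m/day.
Seepage velocity v = q / n_e = 0.03316 / 0.19 = 0.1745 m/day.
Travel time t = L / v = 1840 / 0.1745 = 10544 days = 28.87 years.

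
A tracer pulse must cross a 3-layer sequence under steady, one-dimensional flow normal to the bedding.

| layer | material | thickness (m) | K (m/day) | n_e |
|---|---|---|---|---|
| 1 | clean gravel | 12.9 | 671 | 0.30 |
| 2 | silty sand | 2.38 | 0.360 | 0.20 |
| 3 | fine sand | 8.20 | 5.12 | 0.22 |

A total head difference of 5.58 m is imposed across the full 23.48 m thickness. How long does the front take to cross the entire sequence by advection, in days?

With flow normal to the layers, continuity requires the same specific discharge q through every layer.
Σ(b_i/K_i) = 12.9/671 + 2.38/0.360 + 8.20/5.12 = 8.232 d.
q = Δh / Σ(b_i/K_i) = 5.58 / 8.232 = 0.6779 m/day.
In each layer the seepage velocity is v_i = q/n_i, so the layer transit time is t_i = b_i·n_i / q:
  layer 1 (clean gravel): t_1 = 12.9 × 0.30 / 0.6779 = 5.709 d
  layer 2 (silty sand): t_2 = 2.38 × 0.20 / 0.6779 = 0.7022 d
  layer 3 (fine sand): t_3 = 8.20 × 0.22 / 0.6779 = 2.661 d
Total t = Σ t_i = 9.073 days.

9.07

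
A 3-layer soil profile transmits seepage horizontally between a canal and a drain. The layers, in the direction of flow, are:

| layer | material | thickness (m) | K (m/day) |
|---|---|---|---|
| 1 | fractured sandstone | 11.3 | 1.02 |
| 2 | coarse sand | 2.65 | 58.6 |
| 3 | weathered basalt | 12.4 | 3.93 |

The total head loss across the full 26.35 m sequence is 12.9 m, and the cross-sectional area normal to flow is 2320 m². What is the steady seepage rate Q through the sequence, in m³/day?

2100

Flow is perpendicular to layering, so the layers act in series and the equivalent K is the thickness-weighted harmonic mean.
Total thickness L = 11.3 + 2.65 + 12.4 = 26.35 m.
Σ(b_i/K_i) = 11.3/1.02 + 2.65/58.6 + 12.4/3.93 = 14.28 d.
K_eq = L / Σ(b_i/K_i) = 26.35 / 14.28 = 1.845 m/day.
Q = K_eq · A · (Δh/L) = 1.845 × 2320 × (12.9/26.35) = 2096 m³/day.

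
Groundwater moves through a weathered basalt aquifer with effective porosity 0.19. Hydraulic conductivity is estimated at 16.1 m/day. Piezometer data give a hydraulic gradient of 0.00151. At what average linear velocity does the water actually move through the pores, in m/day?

0.128

Hydraulic gradient i = 0.00151.
Darcy flux q = K · i = 16.10 × 0.001510 = 0.02431 m/day.
Seepage velocity v = q / n_e = 0.02431 / 0.19 = 0.1280 m/day.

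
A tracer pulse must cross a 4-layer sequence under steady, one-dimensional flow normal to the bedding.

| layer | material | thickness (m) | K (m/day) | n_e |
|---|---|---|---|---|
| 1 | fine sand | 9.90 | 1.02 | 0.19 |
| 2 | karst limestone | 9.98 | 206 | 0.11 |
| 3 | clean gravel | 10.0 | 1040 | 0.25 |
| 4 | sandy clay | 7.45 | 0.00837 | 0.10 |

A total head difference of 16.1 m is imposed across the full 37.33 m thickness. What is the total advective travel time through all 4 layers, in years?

0.952

With flow normal to the layers, continuity requires the same specific discharge q through every layer.
Σ(b_i/K_i) = 9.90/1.02 + 9.98/206 + 10.0/1040 + 7.45/0.00837 = 899.8 d.
q = Δh / Σ(b_i/K_i) = 16.1 / 899.8 = 0.01789 m/day.
In each layer the seepage velocity is v_i = q/n_i, so the layer transit time is t_i = b_i·n_i / q:
  layer 1 (fine sand): t_1 = 9.90 × 0.19 / 0.01789 = 105.1 d
  layer 2 (karst limestone): t_2 = 9.98 × 0.11 / 0.01789 = 61.36 d
  layer 3 (clean gravel): t_3 = 10.0 × 0.25 / 0.01789 = 139.7 d
  layer 4 (sandy clay): t_4 = 7.45 × 0.10 / 0.01789 = 41.64 d
Total t = Σ t_i = 347.9 days = 0.9524 years.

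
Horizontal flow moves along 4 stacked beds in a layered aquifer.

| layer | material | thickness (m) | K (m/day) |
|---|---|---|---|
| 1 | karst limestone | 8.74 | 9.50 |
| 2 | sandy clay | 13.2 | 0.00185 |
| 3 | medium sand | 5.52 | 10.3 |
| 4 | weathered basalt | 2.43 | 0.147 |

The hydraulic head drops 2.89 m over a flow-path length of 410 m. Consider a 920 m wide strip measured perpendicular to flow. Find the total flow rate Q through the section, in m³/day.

910

Flow is parallel to layering, so each bed carries its own Darcy discharge and the transmissivities add.
Σ(K_i·b_i) = 9.50×8.74 + 0.00185×13.2 + 10.3×5.52 + 0.147×2.43 = 140.3 m²/day.
Hydraulic gradient i = Δh / L = 2.89 / 410 = 0.007049.
Q = Σ(K_i·b_i) · W · i = 140.3 × 920 × 0.007049 = 909.6 m³/day.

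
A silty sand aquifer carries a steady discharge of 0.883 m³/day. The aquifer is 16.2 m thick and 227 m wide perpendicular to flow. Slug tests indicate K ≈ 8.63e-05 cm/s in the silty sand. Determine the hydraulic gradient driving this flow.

0.00322

Convert K: 8.63e-05 cm/s × 864 = 0.07456 m/day.
Cross-sectional area A = 227 × 16.2 = 3677 m².
From Q = K·A·i, i = Q / (K·A) = 0.883 / (0.07456 × 3677) = 0.003220.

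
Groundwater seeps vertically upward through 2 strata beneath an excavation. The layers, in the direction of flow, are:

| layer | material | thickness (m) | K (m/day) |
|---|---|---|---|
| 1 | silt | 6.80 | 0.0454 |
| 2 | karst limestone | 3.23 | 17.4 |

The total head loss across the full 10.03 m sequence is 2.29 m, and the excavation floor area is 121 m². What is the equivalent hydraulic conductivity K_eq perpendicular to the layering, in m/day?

Flow is perpendicular to layering, so the layers act in series and the equivalent K is the thickness-weighted harmonic mean.
Total thickness L = 6.80 + 3.23 = 10.03 m.
Σ(b_i/K_i) = 6.80/0.0454 + 3.23/17.4 = 150.0 d.
K_eq = L / Σ(b_i/K_i) = 10.03 / 150.0 = 0.06688 m/day.

0.0669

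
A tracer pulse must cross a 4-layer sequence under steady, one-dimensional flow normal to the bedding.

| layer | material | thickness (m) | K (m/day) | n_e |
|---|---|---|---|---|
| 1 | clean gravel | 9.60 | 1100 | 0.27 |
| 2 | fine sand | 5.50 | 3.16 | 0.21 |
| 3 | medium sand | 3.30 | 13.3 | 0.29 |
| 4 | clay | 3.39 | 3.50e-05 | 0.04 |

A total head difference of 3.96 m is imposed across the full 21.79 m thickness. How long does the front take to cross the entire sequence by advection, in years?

With flow normal to the layers, continuity requires the same specific discharge q through every layer.
Σ(b_i/K_i) = 9.60/1100 + 5.50/3.16 + 3.30/13.3 + 3.39/3.50e-05 = 96859 d.
q = Δh / Σ(b_i/K_i) = 3.96 / 96859 = 4.088e-05 m/day.
In each layer the seepage velocity is v_i = q/n_i, so the layer transit time is t_i = b_i·n_i / q:
  layer 1 (clean gravel): t_1 = 9.60 × 0.27 / 4.088e-05 = 63399 d
  layer 2 (fine sand): t_2 = 5.50 × 0.21 / 4.088e-05 = 28251 d
  layer 3 (medium sand): t_3 = 3.30 × 0.29 / 4.088e-05 = 23408 d
  layer 4 (clay): t_4 = 3.39 × 0.04 / 4.088e-05 = 3317 d
Total t = Σ t_i = 1.184e+05 days = 324.1 years.

324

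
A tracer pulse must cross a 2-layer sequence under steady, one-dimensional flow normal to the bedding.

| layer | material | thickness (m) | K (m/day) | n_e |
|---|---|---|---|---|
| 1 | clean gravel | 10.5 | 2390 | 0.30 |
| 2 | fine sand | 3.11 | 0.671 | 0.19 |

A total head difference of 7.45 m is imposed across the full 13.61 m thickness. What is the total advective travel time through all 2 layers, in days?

With flow normal to the layers, continuity requires the same specific discharge q through every layer.
Σ(b_i/K_i) = 10.5/2390 + 3.11/0.671 = 4.639 d.
q = Δh / Σ(b_i/K_i) = 7.45 / 4.639 = 1.606 m/day.
In each layer the seepage velocity is v_i = q/n_i, so the layer transit time is t_i = b_i·n_i / q:
  layer 1 (clean gravel): t_1 = 10.5 × 0.30 / 1.606 = 1.962 d
  layer 2 (fine sand): t_2 = 3.11 × 0.19 / 1.606 = 0.3680 d
Total t = Σ t_i = 2.330 days.

2.33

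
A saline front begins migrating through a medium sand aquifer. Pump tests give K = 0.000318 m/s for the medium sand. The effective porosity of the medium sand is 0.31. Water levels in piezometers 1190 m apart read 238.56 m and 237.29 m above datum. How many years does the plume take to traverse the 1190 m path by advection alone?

34.4

Convert K: 0.000318 m/s × 86400 = 27.48 m/day.
Hydraulic gradient i = (238.56 − 237.29) / 1190 = 1.27 / 1190 = 0.001067.
Darcy flux q = K · i = 27.48 × 0.001067 = 0.02932 m/day.
Seepage velocity v = q / n_e = 0.02932 / 0.31 = 0.09459 m/day.
Travel time t = L / v = 1190 / 0.09459 = 12581 days = 34.44 years.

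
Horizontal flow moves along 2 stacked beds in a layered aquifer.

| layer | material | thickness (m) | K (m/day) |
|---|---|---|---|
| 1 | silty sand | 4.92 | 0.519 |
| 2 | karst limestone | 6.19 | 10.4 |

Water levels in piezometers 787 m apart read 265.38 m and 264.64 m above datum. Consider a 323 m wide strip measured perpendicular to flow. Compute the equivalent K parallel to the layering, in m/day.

Flow is parallel to layering, so each bed carries its own Darcy discharge and the transmissivities add.
Σ(K_i·b_i) = 0.519×4.92 + 10.4×6.19 = 66.93 m²/day.
Total thickness b = 11.11 m, so K_eq = Σ(K_i·b_i)/b = 6.024 m/day.

6.02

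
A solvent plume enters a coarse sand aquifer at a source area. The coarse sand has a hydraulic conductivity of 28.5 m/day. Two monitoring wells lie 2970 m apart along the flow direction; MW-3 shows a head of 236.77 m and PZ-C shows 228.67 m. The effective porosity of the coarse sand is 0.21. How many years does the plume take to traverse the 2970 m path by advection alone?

Hydraulic gradient i = (236.77 − 228.67) / 2970 = 8.1 / 2970 = 0.002727.
Darcy flux q = K · i = 28.50 × 0.002727 = 0.07773 m/day.
Seepage velocity v = q / n_e = 0.07773 / 0.21 = 0.3701 m/day.
Travel time t = L / v = 2970 / 0.3701 = 8024 days = 21.97 years.

22.0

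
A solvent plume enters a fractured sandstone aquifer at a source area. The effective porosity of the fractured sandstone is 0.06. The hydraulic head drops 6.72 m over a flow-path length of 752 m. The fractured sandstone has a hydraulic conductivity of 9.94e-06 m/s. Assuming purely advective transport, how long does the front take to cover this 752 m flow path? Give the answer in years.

16.1

Convert K: 9.94e-06 m/s × 86400 = 0.8588 m/day.
Hydraulic gradient i = Δh / L = 6.72 / 752 = 0.008936.
Darcy flux q = K · i = 0.8588 × 0.008936 = 0.007675 m/day.
Seepage velocity v = q / n_e = 0.007675 / 0.06 = 0.1279 m/day.
Travel time t = L / v = 752 / 0.1279 = 5879 days = 16.10 years.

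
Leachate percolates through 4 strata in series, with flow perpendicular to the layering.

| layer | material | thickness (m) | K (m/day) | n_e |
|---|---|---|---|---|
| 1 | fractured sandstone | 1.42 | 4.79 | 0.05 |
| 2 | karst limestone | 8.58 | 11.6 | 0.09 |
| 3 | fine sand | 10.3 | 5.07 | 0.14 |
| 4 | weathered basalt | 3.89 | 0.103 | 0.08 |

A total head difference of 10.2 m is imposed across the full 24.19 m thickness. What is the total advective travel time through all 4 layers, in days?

With flow normal to the layers, continuity requires the same specific discharge q through every layer.
Σ(b_i/K_i) = 1.42/4.79 + 8.58/11.6 + 10.3/5.07 + 3.89/0.103 = 40.83 d.
q = Δh / Σ(b_i/K_i) = 10.2 / 40.83 = 0.2498 m/day.
In each layer the seepage velocity is v_i = q/n_i, so the layer transit time is t_i = b_i·n_i / q:
  layer 1 (fractured sandstone): t_1 = 1.42 × 0.05 / 0.2498 = 0.2842 d
  layer 2 (karst limestone): t_2 = 8.58 × 0.09 / 0.2498 = 3.091 d
  layer 3 (fine sand): t_3 = 10.3 × 0.14 / 0.2498 = 5.773 d
  layer 4 (weathered basalt): t_4 = 3.89 × 0.08 / 0.2498 = 1.246 d
Total t = Σ t_i = 10.39 days.

10.4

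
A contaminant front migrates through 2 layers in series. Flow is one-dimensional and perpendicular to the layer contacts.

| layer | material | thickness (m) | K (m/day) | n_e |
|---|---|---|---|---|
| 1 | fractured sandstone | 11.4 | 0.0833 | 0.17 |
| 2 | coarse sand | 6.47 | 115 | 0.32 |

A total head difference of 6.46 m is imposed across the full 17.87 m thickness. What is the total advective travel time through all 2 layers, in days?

85.0

With flow normal to the layers, continuity requires the same specific discharge q through every layer.
Σ(b_i/K_i) = 11.4/0.0833 + 6.47/115 = 136.9 d.
q = Δh / Σ(b_i/K_i) = 6.46 / 136.9 = 0.04718 m/day.
In each layer the seepage velocity is v_i = q/n_i, so the layer transit time is t_i = b_i·n_i / q:
  layer 1 (fractured sandstone): t_1 = 11.4 × 0.17 / 0.04718 = 41.07 d
  layer 2 (coarse sand): t_2 = 6.47 × 0.32 / 0.04718 = 43.88 d
Total t = Σ t_i = 84.95 days.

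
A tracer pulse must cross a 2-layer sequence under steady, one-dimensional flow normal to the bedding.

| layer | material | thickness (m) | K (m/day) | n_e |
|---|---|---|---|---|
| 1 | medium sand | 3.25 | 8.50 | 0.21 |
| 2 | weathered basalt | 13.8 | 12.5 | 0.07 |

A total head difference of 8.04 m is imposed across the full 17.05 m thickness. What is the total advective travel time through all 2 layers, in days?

0.305

With flow normal to the layers, continuity requires the same specific discharge q through every layer.
Σ(b_i/K_i) = 3.25/8.50 + 13.8/12.5 = 1.486 d.
q = Δh / Σ(b_i/K_i) = 8.04 / 1.486 = 5.409 m/day.
In each layer the seepage velocity is v_i = q/n_i, so the layer transit time is t_i = b_i·n_i / q:
  layer 1 (medium sand): t_1 = 3.25 × 0.21 / 5.409 = 0.1262 d
  layer 2 (weathered basalt): t_2 = 13.8 × 0.07 / 5.409 = 0.1786 d
Total t = Σ t_i = 0.3048 days.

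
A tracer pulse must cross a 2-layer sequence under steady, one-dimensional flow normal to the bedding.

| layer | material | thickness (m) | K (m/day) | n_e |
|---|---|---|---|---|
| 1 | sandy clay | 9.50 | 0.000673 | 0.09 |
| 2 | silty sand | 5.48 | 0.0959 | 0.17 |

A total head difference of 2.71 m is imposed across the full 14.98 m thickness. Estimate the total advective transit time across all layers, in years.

With flow normal to the layers, continuity requires the same specific discharge q through every layer.
Σ(b_i/K_i) = 9.50/0.000673 + 5.48/0.0959 = 14173 d.
q = Δh / Σ(b_i/K_i) = 2.71 / 14173 = 0.0001912 m/day.
In each layer the seepage velocity is v_i = q/n_i, so the layer transit time is t_i = b_i·n_i / q:
  layer 1 (sandy clay): t_1 = 9.50 × 0.09 / 0.0001912 = 4472 d
  layer 2 (silty sand): t_2 = 5.48 × 0.17 / 0.0001912 = 4872 d
Total t = Σ t_i = 9344 days = 25.58 years.

25.6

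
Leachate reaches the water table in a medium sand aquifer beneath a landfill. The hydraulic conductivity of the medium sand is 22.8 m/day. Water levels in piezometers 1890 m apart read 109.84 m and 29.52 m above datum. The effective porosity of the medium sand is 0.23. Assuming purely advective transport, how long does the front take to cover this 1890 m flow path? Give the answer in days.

449

Hydraulic gradient i = (109.84 − 29.52) / 1890 = 80.32 / 1890 = 0.04250.
Darcy flux q = K · i = 22.80 × 0.04250 = 0.9689 m/day.
Seepage velocity v = q / n_e = 0.9689 / 0.23 = 4.213 m/day.
Travel time t = L / v = 1890 / 4.213 = 448.6 days.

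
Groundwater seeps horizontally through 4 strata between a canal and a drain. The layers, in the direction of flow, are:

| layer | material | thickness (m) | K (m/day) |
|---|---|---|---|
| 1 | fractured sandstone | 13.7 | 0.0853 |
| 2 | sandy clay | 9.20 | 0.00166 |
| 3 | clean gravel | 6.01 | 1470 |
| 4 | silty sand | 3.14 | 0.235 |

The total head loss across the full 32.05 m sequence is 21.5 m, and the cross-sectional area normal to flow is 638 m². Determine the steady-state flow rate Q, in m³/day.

2.40

Flow is perpendicular to layering, so the layers act in series and the equivalent K is the thickness-weighted harmonic mean.
Total thickness L = 13.7 + 9.20 + 6.01 + 3.14 = 32.05 m.
Σ(b_i/K_i) = 13.7/0.0853 + 9.20/0.00166 + 6.01/1470 + 3.14/0.235 = 5716 d.
K_eq = L / Σ(b_i/K_i) = 32.05 / 5716 = 0.005607 m/day.
Q = K_eq · A · (Δh/L) = 0.005607 × 638 × (21.5/32.05) = 2.400 m³/day.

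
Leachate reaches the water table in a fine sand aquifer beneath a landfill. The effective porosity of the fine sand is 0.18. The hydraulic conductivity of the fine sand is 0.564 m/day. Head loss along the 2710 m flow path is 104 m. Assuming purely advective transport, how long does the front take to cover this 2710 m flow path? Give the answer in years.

Hydraulic gradient i = Δh / L = 104 / 2710 = 0.03838.
Darcy flux q = K · i = 0.5640 × 0.03838 = 0.02164 m/day.
Seepage velocity v = q / n_e = 0.02164 / 0.18 = 0.1202 m/day.
Travel time t = L / v = 2710 / 0.1202 = 22537 days = 61.70 years.

61.7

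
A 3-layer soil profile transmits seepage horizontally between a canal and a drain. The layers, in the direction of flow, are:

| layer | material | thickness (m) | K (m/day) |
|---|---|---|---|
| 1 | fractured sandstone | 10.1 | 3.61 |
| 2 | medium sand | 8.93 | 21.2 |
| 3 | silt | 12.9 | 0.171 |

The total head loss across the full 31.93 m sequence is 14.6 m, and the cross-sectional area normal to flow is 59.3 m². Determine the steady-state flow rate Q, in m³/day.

Flow is perpendicular to layering, so the layers act in series and the equivalent K is the thickness-weighted harmonic mean.
Total thickness L = 10.1 + 8.93 + 12.9 = 31.93 m.
Σ(b_i/K_i) = 10.1/3.61 + 8.93/21.2 + 12.9/0.171 = 78.66 d.
K_eq = L / Σ(b_i/K_i) = 31.93 / 78.66 = 0.4059 m/day.
Q = K_eq · A · (Δh/L) = 0.4059 × 59.3 × (14.6/31.93) = 11.01 m³/day.

11.0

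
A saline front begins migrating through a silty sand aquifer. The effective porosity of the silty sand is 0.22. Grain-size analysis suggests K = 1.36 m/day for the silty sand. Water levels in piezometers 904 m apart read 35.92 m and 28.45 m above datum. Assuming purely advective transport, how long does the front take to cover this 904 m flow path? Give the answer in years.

48.5

Hydraulic gradient i = (35.92 − 28.45) / 904 = 7.47 / 904 = 0.008263.
Darcy flux q = K · i = 1.360 × 0.008263 = 0.01124 m/day.
Seepage velocity v = q / n_e = 0.01124 / 0.22 = 0.05108 m/day.
Travel time t = L / v = 904 / 0.05108 = 17697 days = 48.45 years.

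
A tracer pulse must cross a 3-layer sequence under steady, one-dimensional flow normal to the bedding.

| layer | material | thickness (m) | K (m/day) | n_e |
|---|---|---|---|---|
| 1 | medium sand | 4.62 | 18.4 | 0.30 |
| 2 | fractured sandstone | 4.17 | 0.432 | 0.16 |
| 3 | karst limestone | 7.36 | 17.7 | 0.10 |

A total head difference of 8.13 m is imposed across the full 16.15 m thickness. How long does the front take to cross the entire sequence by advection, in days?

With flow normal to the layers, continuity requires the same specific discharge q through every layer.
Σ(b_i/K_i) = 4.62/18.4 + 4.17/0.432 + 7.36/17.7 = 10.32 d.
q = Δh / Σ(b_i/K_i) = 8.13 / 10.32 = 0.7878 m/day.
In each layer the seepage velocity is v_i = q/n_i, so the layer transit time is t_i = b_i·n_i / q:
  layer 1 (medium sand): t_1 = 4.62 × 0.30 / 0.7878 = 1.759 d
  layer 2 (fractured sandstone): t_2 = 4.17 × 0.16 / 0.7878 = 0.8469 d
  layer 3 (karst limestone): t_3 = 7.36 × 0.10 / 0.7878 = 0.9342 d
Total t = Σ t_i = 3.540 days.

3.54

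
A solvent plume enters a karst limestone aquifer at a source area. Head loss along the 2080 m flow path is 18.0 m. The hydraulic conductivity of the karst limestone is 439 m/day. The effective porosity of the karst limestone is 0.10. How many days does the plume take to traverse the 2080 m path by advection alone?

54.8

Hydraulic gradient i = Δh / L = 18.0 / 2080 = 0.008654.
Darcy flux q = K · i = 439.0 × 0.008654 = 3.799 m/day.
Seepage velocity v = q / n_e = 3.799 / 0.10 = 37.99 m/day.
Travel time t = L / v = 2080 / 37.99 = 54.75 days.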